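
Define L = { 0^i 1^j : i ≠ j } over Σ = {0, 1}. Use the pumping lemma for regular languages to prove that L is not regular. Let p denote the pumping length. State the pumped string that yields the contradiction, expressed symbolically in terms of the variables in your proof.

0^{p+p!} 1^{p+p!}

Toward a contradiction, assume L is regular with pumping length p.
Choose w = 0^p 1^{p+p!}. Since p ≠ p+p!, w ∈ L; and |w| ≥ p.
The pumping lemma gives a decomposition w = xyz where |xy| ≤ p and |y| ≥ 1.
Since the first p symbols of w are all 0's and |xy| ≤ p, y lies entirely in the leading 0-block: y = 0^k for some k with 1 ≤ k ≤ p.
Since 1 ≤ k ≤ p, k divides p!; set t = 1 + p!/k. Then xy^t z has p + (p!/k)·k = p + p! copies of 0. Now the 0-count equals the 1-count, so i ≠ j fails. So xy^t z = 0^{p+p!} 1^{p+p!} ∉ L.
This is a contradiction; hence L is not regular.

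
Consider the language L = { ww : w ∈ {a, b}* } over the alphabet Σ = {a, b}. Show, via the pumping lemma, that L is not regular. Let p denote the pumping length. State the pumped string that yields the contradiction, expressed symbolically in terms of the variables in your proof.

a^{p+k} b^p a^p b^p

Toward a contradiction, assume L is regular with pumping length p.
Take w = a^p b^p a^p b^p = uu where u = a^pb^p; then w ∈ L and |w| = 4p ≥ p.
The pumping lemma gives a decomposition w = xyz where |xy| ≤ p and y is nonempty.
The first p characters of w are a's, so xy (and hence y) consists only of a's. Write y = a^k, 1 ≤ k ≤ p.
Pump with i = 2: xy^2z = a^{p+k} b^p a^p b^p, of length 4p+k. Suppose this equals vv. The string starts with a and ends with b, so v does too; thus the boundary between the two copies of v is a b→a transition. There is exactly one such transition, at position 2p+k, so |v| = 2p+k and |vv| = 4p+2k ≠ 4p+k since k ≥ 1. So xy^2z ∉ L.
This contradicts the pumping lemma, so L is not regular.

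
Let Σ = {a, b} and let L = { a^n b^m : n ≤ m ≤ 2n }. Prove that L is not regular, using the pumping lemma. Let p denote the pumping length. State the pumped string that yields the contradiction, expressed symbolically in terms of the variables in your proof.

Suppose for contradiction that L is regular, and let p be the pumping length.
Take w = a^p b^p ∈ L (since p ≤ p ≤ 2p), with |w| = 2p ≥ p.
By the pumping lemma, w = xyz with |xy| ≤ p and y is nonempty.
The first p characters of w are a's, so xy (and hence y) consists only of a's. Write y = a^k, 1 ≤ k ≤ p.
Pump with i = 2: xy^2z = a^{p+k} b^p. Now n = p+k > p = m, so the condition n ≤ m fails. Thus xy^2z ∉ L.
This contradicts the pumping lemma, so L is not regular.

a^{p+k} b^p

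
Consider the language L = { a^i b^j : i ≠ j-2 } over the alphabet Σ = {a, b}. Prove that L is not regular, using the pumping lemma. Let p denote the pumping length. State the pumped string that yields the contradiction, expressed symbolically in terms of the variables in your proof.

a^{p+p!} b^{p+p!+2}

Assume L is regular; let p be its pumping constant.
Choose w = a^p b^{p+p!+2}. Since p ≠ (p+p!+2)-2 = p+p!, w ∈ L; and |w| ≥ p.
By the pumping lemma, w = xyz with |xy| ≤ p and |y| > 0.
The first p characters of w are a's, so xy (and hence y) consists only of a's. Write y = a^k, 1 ≤ k ≤ p.
Since 1 ≤ k ≤ p, k divides p!; set t = 1 + p!/k. Then xy^t z has p + (p!/k)·k = p + p! copies of a. Now the a-count is p+p! and (b-count)-2 = (p+p!+2)-2 = p+p!, so i ≠ j-2 fails. So xy^t z = a^{p+p!} b^{p+p!+2} ∉ L.
Contradiction. Therefore L is not regular.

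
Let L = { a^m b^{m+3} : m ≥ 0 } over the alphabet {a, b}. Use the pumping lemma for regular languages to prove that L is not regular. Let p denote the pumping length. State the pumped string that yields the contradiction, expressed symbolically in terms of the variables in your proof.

a^{p+k} b^{p+3}

Toward a contradiction, assume L is regular with pumping length p.
Take w = a^p b^{p+3}. Then w ∈ L and |w| = 2p+3 ≥ p.
By the pumping lemma, w = xyz with |xy| ≤ p and y is nonempty.
The first p characters of w are a's, so xy (and hence y) consists only of a's. Write y = a^k, 1 ≤ k ≤ p.
Pump with i = 2: xy^2z = a^{p+k} b^{p+3}. For this to lie in L we would need p+3 = (p+k)+3, which forces k = 0. But k ≥ 1, so xy^2z ∉ L.
This is a contradiction; hence L is not regular.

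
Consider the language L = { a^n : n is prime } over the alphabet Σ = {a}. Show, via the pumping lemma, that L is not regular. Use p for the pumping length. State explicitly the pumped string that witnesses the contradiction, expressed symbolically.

Toward a contradiction, assume L is regular with pumping length p.
Let q be a prime with q ≥ p+2 (infinitely many primes exist), and take w = a^q ∈ L with |w| = q ≥ p.
The pumping lemma gives a decomposition w = xyz where |xy| ≤ p and |y| ≥ 1.
Then y = a^k for some k with 1 ≤ k ≤ p.
Since 1 ≤ k ≤ p, |xz| = q-k. Pump with i = q+1: |xy^{q+1}z| = (q-k)+(q+1)k = q+qk = q(1+k), which is composite (both factors ≥ 2). So xy^{q+1}z = a^{q(1+k)} ∉ L.
This contradicts the pumping lemma, so L is not regular.

a^{q(1+k)}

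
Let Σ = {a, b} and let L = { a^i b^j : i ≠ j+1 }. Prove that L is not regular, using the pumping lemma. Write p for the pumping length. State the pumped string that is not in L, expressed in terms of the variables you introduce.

Suppose for contradiction that L is regular, and let p be the pumping length.
Choose w = a^p b^{p+p!-1}. Since p ≠ (p+p!-1)+1 = p+p!, w ∈ L; and |w| ≥ p.
The pumping lemma gives a decomposition w = xyz where |xy| ≤ p and |y| > 0.
Since the first p symbols of w are all a's and |xy| ≤ p, y lies entirely in the leading a-block: y = a^k for some k with 1 ≤ k ≤ p.
Since 1 ≤ k ≤ p, k divides p!; set t = 1 + p!/k. Then xy^t z has p + (p!/k)·k = p + p! copies of a. Now the a-count is p+p! and (b-count)+1 = (p+p!-1)+1 = p+p!, so i ≠ j+1 fails. So xy^t z = a^{p+p!} b^{p+p!-1} ∉ L.
This contradicts the pumping lemma, so L is not regular.

a^{p+p!} b^{p+p!-1}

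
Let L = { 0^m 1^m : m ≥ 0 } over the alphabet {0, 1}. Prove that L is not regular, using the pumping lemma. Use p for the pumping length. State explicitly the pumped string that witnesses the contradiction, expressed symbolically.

Suppose for contradiction that L is regular, and let p be the pumping length.
Choose w = 0^p 1^p, which is in L with |w| = 2p ≥ p.
Write w = xyz as guaranteed by the lemma, with |xy| ≤ p and y is nonempty.
Since the first p symbols of w are all 0's and |xy| ≤ p, y lies entirely in the leading 0-block: y = 0^k for some k with 1 ≤ k ≤ p.
Pump with i = 2: xy^2z = 0^{p+k} 1^p. For this to lie in L we would need p = p+k, which forces k = 0. But k ≥ 1, so xy^2z ∉ L.
This contradicts the pumping lemma, so L is not regular.

0^{p+k} 1^p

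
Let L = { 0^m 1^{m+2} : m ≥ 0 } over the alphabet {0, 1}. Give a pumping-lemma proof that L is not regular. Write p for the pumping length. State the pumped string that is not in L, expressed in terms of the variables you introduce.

Assume L is regular; let p be its pumping constant.
Let w = 0^p 1^{p+2} ∈ L; note |w| = 2p+2 ≥ p.
Write w = xyz as guaranteed by the lemma, with |xy| ≤ p and |y| > 0.
Because |xy| ≤ p and w begins with p copies of 0, we have y = 0^k with 1 ≤ k ≤ p.
Pump with i = 2: xy^2z = 0^{p+k} 1^{p+2}. For this to lie in L we would need p+2 = (p+k)+2, which forces k = 0. But k ≥ 1, so xy^2z ∉ L.
This contradicts the pumping lemma, so L is not regular.

0^{p+k} 1^{p+2}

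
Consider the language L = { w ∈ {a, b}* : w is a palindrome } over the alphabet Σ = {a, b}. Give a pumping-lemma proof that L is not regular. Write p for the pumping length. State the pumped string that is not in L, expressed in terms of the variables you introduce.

a^{p+k} b a^p

Toward a contradiction, assume L is regular with pumping length p.
Take w = a^p b a^p, a palindrome of length 2p+1 ≥ p.
Write w = xyz as guaranteed by the lemma, with |xy| ≤ p and |y| ≥ 1.
The first p characters of w are a's, so xy (and hence y) consists only of a's. Write y = a^k, 1 ≤ k ≤ p.
Pump with i = 2: xy^2z = a^{p+k} b a^p. Its reverse is a^p b a^{p+k}, which differs from xy^2z since k ≥ 1. So xy^2z is not a palindrome and xy^2z ∉ L.
Contradiction. Therefore L is not regular.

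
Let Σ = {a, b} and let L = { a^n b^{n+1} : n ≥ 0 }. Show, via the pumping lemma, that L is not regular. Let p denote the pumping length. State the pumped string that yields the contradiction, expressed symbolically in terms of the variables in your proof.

Assume L is regular. Let p be the pumping length given by the pumping lemma.
Let w = a^p b^{p+1} ∈ L; note |w| = 2p+1 ≥ p.
By the pumping lemma, w = xyz with |xy| ≤ p and |y| ≥ 1.
The first p characters of w are a's, so xy (and hence y) consists only of a's. Write y = a^k, 1 ≤ k ≤ p.
Pump with i = 2: xy^2z = a^{p+k} b^{p+1}. For this to lie in L we would need p+1 = (p+k)+1, which forces k = 0. But k ≥ 1, so xy^2z ∉ L.
This is a contradiction; hence L is not regular.

a^{p+k} b^{p+1}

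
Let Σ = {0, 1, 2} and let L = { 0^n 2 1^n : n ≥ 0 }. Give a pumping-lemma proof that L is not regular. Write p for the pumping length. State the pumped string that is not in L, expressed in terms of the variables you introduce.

Assume L is regular. Let p be the pumping length given by the pumping lemma.
Take w = 0^p 2 1^p ∈ L with |w| = 2p+1 ≥ p.
Write w = xyz as guaranteed by the lemma, with |xy| ≤ p and y is nonempty.
Because |xy| ≤ p and w begins with p copies of 0, we have y = 0^k with 1 ≤ k ≤ p.
Pump with i = 2: xy^2z = 0^{p+k} 2 1^p, which would require p+k = p. But k ≥ 1, so xy^2z ∉ L.
This contradicts the pumping lemma, so L is not regular.

0^{p+k} 2 1^p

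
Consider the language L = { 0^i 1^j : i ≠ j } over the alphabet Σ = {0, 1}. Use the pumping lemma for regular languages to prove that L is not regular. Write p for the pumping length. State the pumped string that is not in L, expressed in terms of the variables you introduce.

0^{p+p!} 1^{p+p!}

Assume L is regular; let p be its pumping constant.
Choose w = 0^p 1^{p+p!}. Since p ≠ p+p!, w ∈ L; and |w| ≥ p.
By the pumping lemma, w = xyz with |xy| ≤ p and y is nonempty.
Since the first p symbols of w are all 0's and |xy| ≤ p, y lies entirely in the leading 0-block: y = 0^k for some k with 1 ≤ k ≤ p.
Since 1 ≤ k ≤ p, k divides p!; set t = 1 + p!/k. Then xy^t z has p + (p!/k)·k = p + p! copies of 0. Now the 0-count equals the 1-count, so i ≠ j fails. So xy^t z = 0^{p+p!} 1^{p+p!} ∉ L.
Contradiction. Therefore L is not regular.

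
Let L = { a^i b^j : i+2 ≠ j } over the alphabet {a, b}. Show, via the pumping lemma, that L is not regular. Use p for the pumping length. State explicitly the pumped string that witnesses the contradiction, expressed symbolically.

a^{p+p!} b^{p+p!+2}

Assume L is regular. Let p be the pumping length given by the pumping lemma.
Choose w = a^p b^{p+p!+2}. Since p ≠ (p+p!+2)-2 = p+p!, w ∈ L; and |w| ≥ p.
Write w = xyz as guaranteed by the lemma, with |xy| ≤ p and |y| ≥ 1.
Since the first p symbols of w are all a's and |xy| ≤ p, y lies entirely in the leading a-block: y = a^k for some k with 1 ≤ k ≤ p.
Since 1 ≤ k ≤ p, k divides p!; set t = 1 + p!/k. Then xy^t z has p + (p!/k)·k = p + p! copies of a. Now the a-count is p+p! and (b-count)-2 = (p+p!+2)-2 = p+p!, so i+2 ≠ j fails. So xy^t z = a^{p+p!} b^{p+p!+2} ∉ L.
This is a contradiction; hence L is not regular.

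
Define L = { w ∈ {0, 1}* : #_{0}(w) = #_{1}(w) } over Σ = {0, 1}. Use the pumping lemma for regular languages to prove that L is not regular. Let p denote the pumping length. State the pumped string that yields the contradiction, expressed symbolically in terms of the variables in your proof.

Assume L is regular. Let p be the pumping length given by the pumping lemma.
Choose w = 0^p 1^p ∈ L with |w| = 2p ≥ p.
By the pumping lemma, w = xyz with |xy| ≤ p and |y| ≥ 1.
Because |xy| ≤ p and w begins with p copies of 0, we have y = 0^k with 1 ≤ k ≤ p.
Pump with i = 2: xy^2z = 0^{p+k} 1^p has p+k occurrences of 0 but only p of 1. Since k ≥ 1 the counts differ, so xy^2z ∉ L.
This is a contradiction; hence L is not regular.

0^{p+k} 1^p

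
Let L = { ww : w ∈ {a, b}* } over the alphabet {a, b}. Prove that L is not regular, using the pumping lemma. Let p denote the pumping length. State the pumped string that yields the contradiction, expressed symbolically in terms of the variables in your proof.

Suppose for contradiction that L is regular, and let p be the pumping length.
Take w = a^p b^p a^p b^p = uu where u = a^pb^p; then w ∈ L and |w| = 4p ≥ p.
By the pumping lemma, w = xyz with |xy| ≤ p and |y| > 0.
Since the first p symbols of w are all a's and |xy| ≤ p, y lies entirely in the leading a-block: y = a^k for some k with 1 ≤ k ≤ p.
Pump with i = 2: xy^2z = a^{p+k} b^p a^p b^p, of length 4p+k. Suppose this equals vv. The string starts with a and ends with b, so v does too; thus the boundary between the two copies of v is a b→a transition. There is exactly one such transition, at position 2p+k, so |v| = 2p+k and |vv| = 4p+2k ≠ 4p+k since k ≥ 1. So xy^2z ∉ L.
This contradicts the pumping lemma, so L is not regular.

a^{p+k} b^p a^p b^p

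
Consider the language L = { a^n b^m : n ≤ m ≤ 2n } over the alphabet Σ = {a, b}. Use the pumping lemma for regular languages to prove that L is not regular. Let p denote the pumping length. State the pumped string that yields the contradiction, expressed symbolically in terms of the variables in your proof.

Toward a contradiction, assume L is regular with pumping length p.
Take w = a^p b^p ∈ L (since p ≤ p ≤ 2p), with |w| = 2p ≥ p.
The pumping lemma gives a decomposition w = xyz where |xy| ≤ p and |y| > 0.
Since the first p symbols of w are all a's and |xy| ≤ p, y lies entirely in the leading a-block: y = a^k for some k with 1 ≤ k ≤ p.
Pump with i = 2: xy^2z = a^{p+k} b^p. Now n = p+k > p = m, so the condition n ≤ m fails. Thus xy^2z ∉ L.
This contradicts the pumping lemma, so L is not regular.

a^{p+k} b^p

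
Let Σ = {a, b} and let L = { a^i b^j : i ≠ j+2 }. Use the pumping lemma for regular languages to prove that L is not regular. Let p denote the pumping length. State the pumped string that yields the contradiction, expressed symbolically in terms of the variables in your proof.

Assume L is regular; let p be its pumping constant.
Choose w = a^p b^{p+p!-2}. Since p ≠ (p+p!-2)+2 = p+p!, w ∈ L; and |w| ≥ p.
By the pumping lemma, w = xyz with |xy| ≤ p and |y| > 0.
The first p characters of w are a's, so xy (and hence y) consists only of a's. Write y = a^k, 1 ≤ k ≤ p.
Since 1 ≤ k ≤ p, k divides p!; set t = 1 + p!/k. Then xy^t z has p + (p!/k)·k = p + p! copies of a. Now the a-count is p+p! and (b-count)+2 = (p+p!-2)+2 = p+p!, so i ≠ j+2 fails. So xy^t z = a^{p+p!} b^{p+p!-2} ∉ L.
Contradiction. Therefore L is not regular.

a^{p+p!} b^{p+p!-2}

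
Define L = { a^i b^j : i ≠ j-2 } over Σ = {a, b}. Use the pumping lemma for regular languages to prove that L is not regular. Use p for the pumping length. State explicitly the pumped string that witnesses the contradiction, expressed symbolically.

a^{p+p!} b^{p+p!+2}

Assume L is regular; let p be its pumping constant.
Choose w = a^p b^{p+p!+2}. Since p ≠ (p+p!+2)-2 = p+p!, w ∈ L; and |w| ≥ p.
By the pumping lemma, w = xyz with |xy| ≤ p and y is nonempty.
Because |xy| ≤ p and w begins with p copies of a, we have y = a^k with 1 ≤ k ≤ p.
Since 1 ≤ k ≤ p, k divides p!; set t = 1 + p!/k. Then xy^t z has p + (p!/k)·k = p + p! copies of a. Now the a-count is p+p! and (b-count)-2 = (p+p!+2)-2 = p+p!, so i ≠ j-2 fails. So xy^t z = a^{p+p!} b^{p+p!+2} ∉ L.
This contradicts the pumping lemma, so L is not regular.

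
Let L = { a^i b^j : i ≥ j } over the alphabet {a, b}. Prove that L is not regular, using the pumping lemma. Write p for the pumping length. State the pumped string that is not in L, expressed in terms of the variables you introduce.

a^{p-k} b^p

Suppose for contradiction that L is regular, and let p be the pumping length.
Choose w = a^p b^p ∈ L, with |w| = 2p ≥ p.
Write w = xyz as guaranteed by the lemma, with |xy| ≤ p and |y| ≥ 1.
The first p characters of w are a's, so xy (and hence y) consists only of a's. Write y = a^k, 1 ≤ k ≤ p.
Consider xy^0z = xz = a^{p-k} b^p. Since k ≥ 1, the a-count p-k is less than p, so i ≥ j fails; thus xz ∉ L.
This is a contradiction; hence L is not regular.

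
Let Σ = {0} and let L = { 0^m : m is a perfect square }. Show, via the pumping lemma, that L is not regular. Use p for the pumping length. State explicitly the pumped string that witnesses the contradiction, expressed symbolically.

Assume L is regular; let p be its pumping constant.
Take w = 0^{p²} ∈ L with |w| = p² ≥ p.
By the pumping lemma, w = xyz with |xy| ≤ p and |y| > 0.
Then y = 0^k for some k with 1 ≤ k ≤ p.
Pump with i = 2: xy^2z = 0^{p²+k}. Since 1 ≤ k ≤ p, p² < p²+k ≤ p²+p < (p+1)², so p²+k lies strictly between consecutive squares and is not a perfect square. So xy^2z ∉ L.
Contradiction. Therefore L is not regular.

0^{p²+k}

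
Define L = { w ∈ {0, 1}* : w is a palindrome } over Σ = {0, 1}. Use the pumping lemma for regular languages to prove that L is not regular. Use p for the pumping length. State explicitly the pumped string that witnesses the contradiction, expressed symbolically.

0^{p+k} 1 0^p

Toward a contradiction, assume L is regular with pumping length p.
Take w = 0^p 1 0^p, a palindrome of length 2p+1 ≥ p.
By the pumping lemma, w = xyz with |xy| ≤ p and y is nonempty.
The first p characters of w are 0's, so xy (and hence y) consists only of 0's. Write y = 0^k, 1 ≤ k ≤ p.
Pump with i = 2: xy^2z = 0^{p+k} 1 0^p. Its reverse is 0^p 1 0^{p+k}, which differs from xy^2z since k ≥ 1. So xy^2z is not a palindrome and xy^2z ∉ L.
Contradiction. Therefore L is not regular.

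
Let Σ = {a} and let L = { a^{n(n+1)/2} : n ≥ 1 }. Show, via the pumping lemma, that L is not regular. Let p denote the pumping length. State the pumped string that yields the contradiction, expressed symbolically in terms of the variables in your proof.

Assume L is regular. Let p be the pumping length given by the pumping lemma.
Take w = a^{p(p+1)/2} ∈ L with |w| = p(p+1)/2 ≥ p.
Write w = xyz as guaranteed by the lemma, with |xy| ≤ p and |y| > 0.
Then y = a^k for some k with 1 ≤ k ≤ p.
Pump with i = 2: xy^2z = a^{p(p+1)/2+k}. Since 1 ≤ k ≤ p, p(p+1)/2 < p(p+1)/2+k ≤ p(p+1)/2+p < (p+1)(p+2)/2, so p(p+1)/2+k is strictly between consecutive triangular numbers. So xy^2z ∉ L.
This is a contradiction; hence L is not regular.

a^{p(p+1)/2+k}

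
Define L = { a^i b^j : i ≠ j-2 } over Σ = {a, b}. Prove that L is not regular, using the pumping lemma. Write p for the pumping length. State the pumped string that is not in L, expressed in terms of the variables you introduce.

Suppose for contradiction that L is regular, and let p be the pumping length.
Choose w = a^p b^{p+p!+2}. Since p ≠ (p+p!+2)-2 = p+p!, w ∈ L; and |w| ≥ p.
By the pumping lemma, w = xyz with |xy| ≤ p and |y| ≥ 1.
Because |xy| ≤ p and w begins with p copies of a, we have y = a^k with 1 ≤ k ≤ p.
Since 1 ≤ k ≤ p, k divides p!; set t = 1 + p!/k. Then xy^t z has p + (p!/k)·k = p + p! copies of a. Now the a-count is p+p! and (b-count)-2 = (p+p!+2)-2 = p+p!, so i ≠ j-2 fails. So xy^t z = a^{p+p!} b^{p+p!+2} ∉ L.
This is a contradiction; hence L is not regular.

a^{p+p!} b^{p+p!+2}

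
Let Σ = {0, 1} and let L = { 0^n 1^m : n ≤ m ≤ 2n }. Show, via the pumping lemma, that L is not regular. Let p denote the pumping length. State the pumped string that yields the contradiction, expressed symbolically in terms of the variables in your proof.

Toward a contradiction, assume L is regular with pumping length p.
Take w = 0^p 1^p ∈ L (since p ≤ p ≤ 2p), with |w| = 2p ≥ p.
Write w = xyz as guaranteed by the lemma, with |xy| ≤ p and y is nonempty.
Since the first p symbols of w are all 0's and |xy| ≤ p, y lies entirely in the leading 0-block: y = 0^k for some k with 1 ≤ k ≤ p.
Pump with i = 2: xy^2z = 0^{p+k} 1^p. Now n = p+k > p = m, so the condition n ≤ m fails. Thus xy^2z ∉ L.
This contradicts the pumping lemma, so L is not regular.

0^{p+k} 1^p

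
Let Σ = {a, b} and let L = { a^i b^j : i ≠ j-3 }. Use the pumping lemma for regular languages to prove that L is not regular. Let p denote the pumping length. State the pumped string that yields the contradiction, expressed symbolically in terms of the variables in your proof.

a^{p+p!} b^{p+p!+3}

Suppose for contradiction that L is regular, and let p be the pumping length.
Choose w = a^p b^{p+p!+3}. Since p ≠ (p+p!+3)-3 = p+p!, w ∈ L; and |w| ≥ p.
By the pumping lemma, w = xyz with |xy| ≤ p and y is nonempty.
Because |xy| ≤ p and w begins with p copies of a, we have y = a^k with 1 ≤ k ≤ p.
Since 1 ≤ k ≤ p, k divides p!; set t = 1 + p!/k. Then xy^t z has p + (p!/k)·k = p + p! copies of a. Now the a-count is p+p! and (b-count)-3 = (p+p!+3)-3 = p+p!, so i ≠ j-3 fails. So xy^t z = a^{p+p!} b^{p+p!+3} ∉ L.
This is a contradiction; hence L is not regular.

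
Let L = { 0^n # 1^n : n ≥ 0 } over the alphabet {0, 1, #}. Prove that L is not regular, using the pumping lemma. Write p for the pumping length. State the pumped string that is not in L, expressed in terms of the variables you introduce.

0^{p+k} # 1^p

Suppose for contradiction that L is regular, and let p be the pumping length.
Take w = 0^p # 1^p ∈ L with |w| = 2p+1 ≥ p.
Write w = xyz as guaranteed by the lemma, with |xy| ≤ p and |y| ≥ 1.
The first p characters of w are 0's, so xy (and hence y) consists only of 0's. Write y = 0^k, 1 ≤ k ≤ p.
Pump with i = 2: xy^2z = 0^{p+k} # 1^p, which would require p+k = p. But k ≥ 1, so xy^2z ∉ L.
This contradicts the pumping lemma, so L is not regular.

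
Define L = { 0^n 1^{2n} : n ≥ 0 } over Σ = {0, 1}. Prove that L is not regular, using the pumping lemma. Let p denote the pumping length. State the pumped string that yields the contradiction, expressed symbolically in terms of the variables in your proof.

0^{p+k} 1^{2p}

Suppose for contradiction that L is regular, and let p be the pumping length.
Let w = 0^p 1^{2p} ∈ L; note |w| = 3p ≥ p.
By the pumping lemma, w = xyz with |xy| ≤ p and |y| ≥ 1.
The first p characters of w are 0's, so xy (and hence y) consists only of 0's. Write y = 0^k, 1 ≤ k ≤ p.
Pump with i = 2: xy^2z = 0^{p+k} 1^{2p}. For this to lie in L we would need 2p = 2(p+k), which forces k = 0. But k ≥ 1, so xy^2z ∉ L.
Contradiction. Therefore L is not regular.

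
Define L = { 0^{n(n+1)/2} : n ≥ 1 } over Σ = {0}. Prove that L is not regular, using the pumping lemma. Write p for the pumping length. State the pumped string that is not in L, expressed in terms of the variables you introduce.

Toward a contradiction, assume L is regular with pumping length p.
Take w = 0^{p(p+1)/2} ∈ L with |w| = p(p+1)/2 ≥ p.
By the pumping lemma, w = xyz with |xy| ≤ p and |y| > 0.
Then y = 0^k for some k with 1 ≤ k ≤ p.
Pump with i = 2: xy^2z = 0^{p(p+1)/2+k}. Since 1 ≤ k ≤ p, p(p+1)/2 < p(p+1)/2+k ≤ p(p+1)/2+p < (p+1)(p+2)/2, so p(p+1)/2+k is strictly between consecutive triangular numbers. So xy^2z ∉ L.
This is a contradiction; hence L is not regular.

0^{p(p+1)/2+k}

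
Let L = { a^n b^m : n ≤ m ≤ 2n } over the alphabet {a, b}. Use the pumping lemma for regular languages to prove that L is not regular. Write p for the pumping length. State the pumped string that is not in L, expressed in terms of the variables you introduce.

a^{p+k} b^p

Assume L is regular; let p be its pumping constant.
Take w = a^p b^p ∈ L (since p ≤ p ≤ 2p), with |w| = 2p ≥ p.
By the pumping lemma, w = xyz with |xy| ≤ p and |y| > 0.
Because |xy| ≤ p and w begins with p copies of a, we have y = a^k with 1 ≤ k ≤ p.
Pump with i = 2: xy^2z = a^{p+k} b^p. Now n = p+k > p = m, so the condition n ≤ m fails. Thus xy^2z ∉ L.
This contradicts the pumping lemma, so L is not regular.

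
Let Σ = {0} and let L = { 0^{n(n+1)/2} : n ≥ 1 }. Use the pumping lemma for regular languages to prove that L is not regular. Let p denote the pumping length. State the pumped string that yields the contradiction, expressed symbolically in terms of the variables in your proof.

0^{p(p+1)/2+k}

Toward a contradiction, assume L is regular with pumping length p.
Take w = 0^{p(p+1)/2} ∈ L with |w| = p(p+1)/2 ≥ p.
By the pumping lemma, w = xyz with |xy| ≤ p and y is nonempty.
Then y = 0^k for some k with 1 ≤ k ≤ p.
Pump with i = 2: xy^2z = 0^{p(p+1)/2+k}. Since 1 ≤ k ≤ p, p(p+1)/2 < p(p+1)/2+k ≤ p(p+1)/2+p < (p+1)(p+2)/2, so p(p+1)/2+k is strictly between consecutive triangular numbers. So xy^2z ∉ L.
Contradiction. Therefore L is not regular.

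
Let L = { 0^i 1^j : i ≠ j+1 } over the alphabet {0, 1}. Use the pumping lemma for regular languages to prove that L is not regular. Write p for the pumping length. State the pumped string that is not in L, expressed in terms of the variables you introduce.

0^{p+p!} 1^{p+p!-1}

Suppose for contradiction that L is regular, and let p be the pumping length.
Choose w = 0^p 1^{p+p!-1}. Since p ≠ (p+p!-1)+1 = p+p!, w ∈ L; and |w| ≥ p.
By the pumping lemma, w = xyz with |xy| ≤ p and y is nonempty.
Because |xy| ≤ p and w begins with p copies of 0, we have y = 0^k with 1 ≤ k ≤ p.
Since 1 ≤ k ≤ p, k divides p!; set t = 1 + p!/k. Then xy^t z has p + (p!/k)·k = p + p! copies of 0. Now the 0-count is p+p! and (1-count)+1 = (p+p!-1)+1 = p+p!, so i ≠ j+1 fails. So xy^t z = 0^{p+p!} 1^{p+p!-1} ∉ L.
This is a contradiction; hence L is not regular.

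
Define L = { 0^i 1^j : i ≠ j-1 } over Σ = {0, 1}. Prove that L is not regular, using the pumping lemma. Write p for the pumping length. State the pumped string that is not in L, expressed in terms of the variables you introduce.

Toward a contradiction, assume L is regular with pumping length p.
Choose w = 0^p 1^{p+p!+1}. Since p ≠ (p+p!+1)-1 = p+p!, w ∈ L; and |w| ≥ p.
By the pumping lemma, w = xyz with |xy| ≤ p and |y| > 0.
Because |xy| ≤ p and w begins with p copies of 0, we have y = 0^k with 1 ≤ k ≤ p.
Since 1 ≤ k ≤ p, k divides p!; set t = 1 + p!/k. Then xy^t z has p + (p!/k)·k = p + p! copies of 0. Now the 0-count is p+p! and (1-count)-1 = (p+p!+1)-1 = p+p!, so i ≠ j-1 fails. So xy^t z = 0^{p+p!} 1^{p+p!+1} ∉ L.
This contradicts the pumping lemma, so L is not regular.

0^{p+p!} 1^{p+p!+1}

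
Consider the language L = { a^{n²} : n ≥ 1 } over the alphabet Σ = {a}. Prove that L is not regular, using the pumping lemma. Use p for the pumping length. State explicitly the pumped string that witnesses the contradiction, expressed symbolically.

Assume L is regular. Let p be the pumping length given by the pumping lemma.
Take w = a^{p²} ∈ L with |w| = p² ≥ p.
By the pumping lemma, w = xyz with |xy| ≤ p and y is nonempty.
Then y = a^k for some k with 1 ≤ k ≤ p.
Pump with i = 2: xy^2z = a^{p²+k}. Since 1 ≤ k ≤ p, p² < p²+k ≤ p²+p < (p+1)², so p²+k lies strictly between consecutive squares and is not a perfect square. So xy^2z ∉ L.
This contradicts the pumping lemma, so L is not regular.

a^{p²+k}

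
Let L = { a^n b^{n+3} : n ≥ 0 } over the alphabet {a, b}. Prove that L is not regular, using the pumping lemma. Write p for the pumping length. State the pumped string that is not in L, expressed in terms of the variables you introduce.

Assume L is regular; let p be its pumping constant.
Let w = a^p b^{p+3} ∈ L; note |w| = 2p+3 ≥ p.
The pumping lemma gives a decomposition w = xyz where |xy| ≤ p and y is nonempty.
The first p characters of w are a's, so xy (and hence y) consists only of a's. Write y = a^k, 1 ≤ k ≤ p.
Pump with i = 2: xy^2z = a^{p+k} b^{p+3}. For this to lie in L we would need p+3 = (p+k)+3, which forces k = 0. But k ≥ 1, so xy^2z ∉ L.
This contradicts the pumping lemma, so L is not regular.

a^{p+k} b^{p+3}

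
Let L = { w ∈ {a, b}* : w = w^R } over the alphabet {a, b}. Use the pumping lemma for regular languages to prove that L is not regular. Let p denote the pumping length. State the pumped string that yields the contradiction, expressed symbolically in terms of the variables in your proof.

a^{p+k} b a^p

Toward a contradiction, assume L is regular with pumping length p.
Take w = a^p b a^p, a palindrome of length 2p+1 ≥ p.
Write w = xyz as guaranteed by the lemma, with |xy| ≤ p and |y| ≥ 1.
Since the first p symbols of w are all a's and |xy| ≤ p, y lies entirely in the leading a-block: y = a^k for some k with 1 ≤ k ≤ p.
Pump with i = 2: xy^2z = a^{p+k} b a^p. Its reverse is a^p b a^{p+k}, which differs from xy^2z since k ≥ 1. So xy^2z is not a palindrome and xy^2z ∉ L.
Contradiction. Therefore L is not regular.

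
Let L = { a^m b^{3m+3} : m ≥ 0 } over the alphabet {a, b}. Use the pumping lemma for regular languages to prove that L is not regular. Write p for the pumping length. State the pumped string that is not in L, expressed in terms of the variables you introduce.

Assume L is regular; let p be its pumping constant.
Choose w = a^p b^{3p+3}, which is in L with |w| = 4p+3 ≥ p.
Write w = xyz as guaranteed by the lemma, with |xy| ≤ p and y is nonempty.
The first p characters of w are a's, so xy (and hence y) consists only of a's. Write y = a^k, 1 ≤ k ≤ p.
Pump with i = 2: xy^2z = a^{p+k} b^{3p+3}. For this to lie in L we would need 3p+3 = 3(p+k)+3, which forces k = 0. But k ≥ 1, so xy^2z ∉ L.
Contradiction. Therefore L is not regular.

a^{p+k} b^{3p+3}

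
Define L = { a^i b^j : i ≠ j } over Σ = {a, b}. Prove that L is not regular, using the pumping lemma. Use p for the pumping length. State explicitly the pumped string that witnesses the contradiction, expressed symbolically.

a^{p+p!} b^{p+p!}

Toward a contradiction, assume L is regular with pumping length p.
Choose w = a^p b^{p+p!}. Since p ≠ p+p!, w ∈ L; and |w| ≥ p.
Write w = xyz as guaranteed by the lemma, with |xy| ≤ p and |y| > 0.
Because |xy| ≤ p and w begins with p copies of a, we have y = a^k with 1 ≤ k ≤ p.
Since 1 ≤ k ≤ p, k divides p!; set t = 1 + p!/k. Then xy^t z has p + (p!/k)·k = p + p! copies of a. Now the a-count equals the b-count, so i ≠ j fails. So xy^t z = a^{p+p!} b^{p+p!} ∉ L.
This contradicts the pumping lemma, so L is not regular.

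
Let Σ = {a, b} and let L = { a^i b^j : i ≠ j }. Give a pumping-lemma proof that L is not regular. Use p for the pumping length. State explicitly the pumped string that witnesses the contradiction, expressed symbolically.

Assume L is regular. Let p be the pumping length given by the pumping lemma.
Choose w = a^p b^{p+p!}. Since p ≠ p+p!, w ∈ L; and |w| ≥ p.
The pumping lemma gives a decomposition w = xyz where |xy| ≤ p and y is nonempty.
Since the first p symbols of w are all a's and |xy| ≤ p, y lies entirely in the leading a-block: y = a^k for some k with 1 ≤ k ≤ p.
Since 1 ≤ k ≤ p, k divides p!; set t = 1 + p!/k. Then xy^t z has p + (p!/k)·k = p + p! copies of a. Now the a-count equals the b-count, so i ≠ j fails. So xy^t z = a^{p+p!} b^{p+p!} ∉ L.
Contradiction. Therefore L is not regular.

a^{p+p!} b^{p+p!}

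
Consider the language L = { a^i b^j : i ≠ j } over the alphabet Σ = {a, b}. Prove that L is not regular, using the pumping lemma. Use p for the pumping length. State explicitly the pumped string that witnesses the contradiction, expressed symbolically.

a^{p+p!} b^{p+p!}

Suppose for contradiction that L is regular, and let p be the pumping length.
Choose w = a^p b^{p+p!}. Since p ≠ p+p!, w ∈ L; and |w| ≥ p.
Write w = xyz as guaranteed by the lemma, with |xy| ≤ p and |y| > 0.
The first p characters of w are a's, so xy (and hence y) consists only of a's. Write y = a^k, 1 ≤ k ≤ p.
Since 1 ≤ k ≤ p, k divides p!; set t = 1 + p!/k. Then xy^t z has p + (p!/k)·k = p + p! copies of a. Now the a-count equals the b-count, so i ≠ j fails. So xy^t z = a^{p+p!} b^{p+p!} ∉ L.
This contradicts the pumping lemma, so L is not regular.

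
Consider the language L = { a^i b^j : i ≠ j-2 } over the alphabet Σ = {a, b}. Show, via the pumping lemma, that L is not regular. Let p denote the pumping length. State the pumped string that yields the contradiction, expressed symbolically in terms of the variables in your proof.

Assume L is regular. Let p be the pumping length given by the pumping lemma.
Choose w = a^p b^{p+p!+2}. Since p ≠ (p+p!+2)-2 = p+p!, w ∈ L; and |w| ≥ p.
Write w = xyz as guaranteed by the lemma, with |xy| ≤ p and y is nonempty.
The first p characters of w are a's, so xy (and hence y) consists only of a's. Write y = a^k, 1 ≤ k ≤ p.
Since 1 ≤ k ≤ p, k divides p!; set t = 1 + p!/k. Then xy^t z has p + (p!/k)·k = p + p! copies of a. Now the a-count is p+p! and (b-count)-2 = (p+p!+2)-2 = p+p!, so i ≠ j-2 fails. So xy^t z = a^{p+p!} b^{p+p!+2} ∉ L.
Contradiction. Therefore L is not regular.

a^{p+p!} b^{p+p!+2}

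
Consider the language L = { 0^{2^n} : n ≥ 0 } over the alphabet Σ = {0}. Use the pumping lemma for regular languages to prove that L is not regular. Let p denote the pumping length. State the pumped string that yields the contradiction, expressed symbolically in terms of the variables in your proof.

0^{2^p+k}

Assume L is regular. Let p be the pumping length given by the pumping lemma.
Take w = 0^{2^p} ∈ L with |w| = 2^p ≥ p.
Write w = xyz as guaranteed by the lemma, with |xy| ≤ p and |y| > 0.
Then y = 0^k for some k with 1 ≤ k ≤ p.
Pump with i = 2: xy^2z = 0^{2^p+k}. Since 1 ≤ k ≤ p < 2^p, we have 2^p < 2^p+k < 2^{p+1}, so 2^p+k is not a power of 2. So xy^2z ∉ L.
Contradiction. Therefore L is not regular.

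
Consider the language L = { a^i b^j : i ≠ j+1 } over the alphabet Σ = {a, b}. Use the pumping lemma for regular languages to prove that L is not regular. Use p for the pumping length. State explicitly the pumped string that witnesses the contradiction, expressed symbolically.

Toward a contradiction, assume L is regular with pumping length p.
Choose w = a^p b^{p+p!-1}. Since p ≠ (p+p!-1)+1 = p+p!, w ∈ L; and |w| ≥ p.
Write w = xyz as guaranteed by the lemma, with |xy| ≤ p and y is nonempty.
Because |xy| ≤ p and w begins with p copies of a, we have y = a^k with 1 ≤ k ≤ p.
Since 1 ≤ k ≤ p, k divides p!; set t = 1 + p!/k. Then xy^t z has p + (p!/k)·k = p + p! copies of a. Now the a-count is p+p! and (b-count)+1 = (p+p!-1)+1 = p+p!, so i ≠ j+1 fails. So xy^t z = a^{p+p!} b^{p+p!-1} ∉ L.
This is a contradiction; hence L is not regular.

a^{p+p!} b^{p+p!-1}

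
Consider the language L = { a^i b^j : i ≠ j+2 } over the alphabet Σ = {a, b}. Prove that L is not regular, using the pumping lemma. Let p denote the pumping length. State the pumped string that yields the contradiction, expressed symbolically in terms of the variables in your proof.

Assume L is regular; let p be its pumping constant.
Choose w = a^p b^{p+p!-2}. Since p ≠ (p+p!-2)+2 = p+p!, w ∈ L; and |w| ≥ p.
The pumping lemma gives a decomposition w = xyz where |xy| ≤ p and |y| > 0.
The first p characters of w are a's, so xy (and hence y) consists only of a's. Write y = a^k, 1 ≤ k ≤ p.
Since 1 ≤ k ≤ p, k divides p!; set t = 1 + p!/k. Then xy^t z has p + (p!/k)·k = p + p! copies of a. Now the a-count is p+p! and (b-count)+2 = (p+p!-2)+2 = p+p!, so i ≠ j+2 fails. So xy^t z = a^{p+p!} b^{p+p!-2} ∉ L.
This contradicts the pumping lemma, so L is not regular.

a^{p+p!} b^{p+p!-2}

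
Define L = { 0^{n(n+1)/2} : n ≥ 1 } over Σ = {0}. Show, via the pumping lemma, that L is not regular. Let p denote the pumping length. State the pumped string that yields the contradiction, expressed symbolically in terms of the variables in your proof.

Assume L is regular; let p be its pumping constant.
Take w = 0^{p(p+1)/2} ∈ L with |w| = p(p+1)/2 ≥ p.
Write w = xyz as guaranteed by the lemma, with |xy| ≤ p and |y| ≥ 1.
Then y = 0^k for some k with 1 ≤ k ≤ p.
Pump with i = 2: xy^2z = 0^{p(p+1)/2+k}. Since 1 ≤ k ≤ p, p(p+1)/2 < p(p+1)/2+k ≤ p(p+1)/2+p < (p+1)(p+2)/2, so p(p+1)/2+k is strictly between consecutive triangular numbers. So xy^2z ∉ L.
This contradicts the pumping lemma, so L is not regular.

0^{p(p+1)/2+k}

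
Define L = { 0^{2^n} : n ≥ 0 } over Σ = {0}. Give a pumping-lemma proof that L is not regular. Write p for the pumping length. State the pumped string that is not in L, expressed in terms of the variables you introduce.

0^{2^p+k}

Assume L is regular. Let p be the pumping length given by the pumping lemma.
Take w = 0^{2^p} ∈ L with |w| = 2^p ≥ p.
By the pumping lemma, w = xyz with |xy| ≤ p and |y| ≥ 1.
Then y = 0^k for some k with 1 ≤ k ≤ p.
Pump with i = 2: xy^2z = 0^{2^p+k}. Since 1 ≤ k ≤ p < 2^p, we have 2^p < 2^p+k < 2^{p+1}, so 2^p+k is not a power of 2. So xy^2z ∉ L.
This is a contradiction; hence L is not regular.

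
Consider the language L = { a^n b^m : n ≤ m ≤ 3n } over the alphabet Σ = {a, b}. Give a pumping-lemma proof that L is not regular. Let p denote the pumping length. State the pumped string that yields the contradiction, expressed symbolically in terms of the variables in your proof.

a^{p+k} b^p

Toward a contradiction, assume L is regular with pumping length p.
Take w = a^p b^p ∈ L (since p ≤ p ≤ 3p), with |w| = 2p ≥ p.
By the pumping lemma, w = xyz with |xy| ≤ p and |y| ≥ 1.
The first p characters of w are a's, so xy (and hence y) consists only of a's. Write y = a^k, 1 ≤ k ≤ p.
Pump with i = 2: xy^2z = a^{p+k} b^p. Now n = p+k > p = m, so the condition n ≤ m fails. Thus xy^2z ∉ L.
This is a contradiction; hence L is not regular.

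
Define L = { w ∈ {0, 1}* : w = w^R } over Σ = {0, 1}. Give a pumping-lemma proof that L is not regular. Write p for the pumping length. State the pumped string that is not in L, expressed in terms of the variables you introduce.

0^{p+k} 1 0^p

Suppose for contradiction that L is regular, and let p be the pumping length.
Take w = 0^p 1 0^p, a palindrome of length 2p+1 ≥ p.
By the pumping lemma, w = xyz with |xy| ≤ p and |y| ≥ 1.
Because |xy| ≤ p and w begins with p copies of 0, we have y = 0^k with 1 ≤ k ≤ p.
Pump with i = 2: xy^2z = 0^{p+k} 1 0^p. Its reverse is 0^p 1 0^{p+k}, which differs from xy^2z since k ≥ 1. So xy^2z is not a palindrome and xy^2z ∉ L.
This contradicts the pumping lemma, so L is not regular.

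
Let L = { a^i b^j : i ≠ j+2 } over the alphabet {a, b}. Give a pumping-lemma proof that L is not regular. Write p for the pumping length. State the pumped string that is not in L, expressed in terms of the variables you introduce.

Toward a contradiction, assume L is regular with pumping length p.
Choose w = a^p b^{p+p!-2}. Since p ≠ (p+p!-2)+2 = p+p!, w ∈ L; and |w| ≥ p.
Write w = xyz as guaranteed by the lemma, with |xy| ≤ p and |y| ≥ 1.
Since the first p symbols of w are all a's and |xy| ≤ p, y lies entirely in the leading a-block: y = a^k for some k with 1 ≤ k ≤ p.
Since 1 ≤ k ≤ p, k divides p!; set t = 1 + p!/k. Then xy^t z has p + (p!/k)·k = p + p! copies of a. Now the a-count is p+p! and (b-count)+2 = (p+p!-2)+2 = p+p!, so i ≠ j+2 fails. So xy^t z = a^{p+p!} b^{p+p!-2} ∉ L.
This is a contradiction; hence L is not regular.

a^{p+p!} b^{p+p!-2}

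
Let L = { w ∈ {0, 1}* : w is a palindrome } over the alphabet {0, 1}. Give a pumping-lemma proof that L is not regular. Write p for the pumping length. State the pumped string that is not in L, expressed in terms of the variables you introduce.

0^{p+k} 1 0^p

Assume L is regular. Let p be the pumping length given by the pumping lemma.
Take w = 0^p 1 0^p, a palindrome of length 2p+1 ≥ p.
Write w = xyz as guaranteed by the lemma, with |xy| ≤ p and y is nonempty.
Since the first p symbols of w are all 0's and |xy| ≤ p, y lies entirely in the leading 0-block: y = 0^k for some k with 1 ≤ k ≤ p.
Pump with i = 2: xy^2z = 0^{p+k} 1 0^p. Its reverse is 0^p 1 0^{p+k}, which differs from xy^2z since k ≥ 1. So xy^2z is not a palindrome and xy^2z ∉ L.
This contradicts the pumping lemma, so L is not regular.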